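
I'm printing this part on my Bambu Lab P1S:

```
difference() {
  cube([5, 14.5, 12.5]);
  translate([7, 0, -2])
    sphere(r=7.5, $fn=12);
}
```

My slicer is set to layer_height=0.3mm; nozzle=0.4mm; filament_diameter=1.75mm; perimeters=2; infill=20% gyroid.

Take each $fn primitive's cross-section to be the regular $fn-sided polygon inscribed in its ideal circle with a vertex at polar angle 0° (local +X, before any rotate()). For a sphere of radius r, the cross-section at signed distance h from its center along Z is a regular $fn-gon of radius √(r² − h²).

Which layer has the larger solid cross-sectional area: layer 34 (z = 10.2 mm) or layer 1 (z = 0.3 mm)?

layer 34 (z = 10.2 mm)

Layer 34 (z = 10.2): the cube (footprint 5×14.5) is included at this height (area 72.50 mm²); the sphere at (7, 0) is not intersected at this z (|z−center|=12.200 > r=7.5); Subtracting the remaining from the first: none of the subtracted shapes is present at this height, so the 5×14.5 cube is unchanged — area = 72.50 mm². So its area = 72.50 mm². Layer 1 (z = 0.3): the cube is present — its section is the full 5×14.5 rectangle (area 72.50 mm²); the r=7.5 sphere at (7, 0) contributes a regular 12-gon of circumradius √(7.5²−2.3²) = 7.139 (area = (12/2)·7.139²·sin(360°/12) = 152.88 mm²); Subtracting the remaining from the first: starting from the 5×14.5 cube (72.50 mm²), the r=7.5 sphere at (7, 0) partially overlaps it — only the 24.44 mm² overlap (of its 152.88 mm²) is removed, clipping the outline — area = 48.06 mm². So its area = 48.06 mm². Layer 34 is larger (72.50 vs 48.06 mm²).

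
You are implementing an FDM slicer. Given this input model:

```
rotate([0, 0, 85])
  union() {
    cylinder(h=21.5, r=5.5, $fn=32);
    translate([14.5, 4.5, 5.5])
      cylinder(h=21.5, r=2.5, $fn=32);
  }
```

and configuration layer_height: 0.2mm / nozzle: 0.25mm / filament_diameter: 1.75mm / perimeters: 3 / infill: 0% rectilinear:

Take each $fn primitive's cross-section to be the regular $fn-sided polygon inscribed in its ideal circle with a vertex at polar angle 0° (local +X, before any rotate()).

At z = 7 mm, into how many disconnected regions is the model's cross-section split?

2

At z = 7 mm: the r=5.5 cylinder gives a regular 32-gon of circumradius 5.5 (constant along its height); the r=2.5 cylinder at (14.5, 4.5) gives a regular 32-gon of circumradius 2.5 (constant along its height); Combining (union): the 2 present regions are separate (no shared area or edge), so areas and boundary lengths simply add and each stays a separate island — 2 connected regions; (rotated 85° about Z; rotation is an isometry so areas/perimeters/island counts are preserved). The result has 2 disconnected regions.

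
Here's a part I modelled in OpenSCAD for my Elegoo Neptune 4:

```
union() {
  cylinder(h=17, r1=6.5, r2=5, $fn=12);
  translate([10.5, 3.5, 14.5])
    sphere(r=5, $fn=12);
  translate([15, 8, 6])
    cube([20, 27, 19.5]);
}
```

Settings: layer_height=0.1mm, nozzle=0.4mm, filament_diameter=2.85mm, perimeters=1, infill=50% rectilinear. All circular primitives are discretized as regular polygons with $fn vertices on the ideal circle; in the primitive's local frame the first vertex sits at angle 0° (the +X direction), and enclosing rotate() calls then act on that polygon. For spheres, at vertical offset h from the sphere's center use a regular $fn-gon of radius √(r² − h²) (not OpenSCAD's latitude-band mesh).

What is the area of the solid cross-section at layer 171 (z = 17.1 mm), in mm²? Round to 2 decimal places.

At z = 17.1 mm: the cone does not reach this height (z outside [0, 17]); the sphere at (10.5, 3.5): section is a regular 12-gon, circumradius = √(r²−h²) = √(5²−2.6²) = 4.271 (area = (12/2)·4.271²·sin(360°/12) = 54.72 mm²); the cube at (15, 8) (footprint 20×27) is included at this height (area 540.00 mm²); Merging all regions: the 2 present regions are separate (no shared area or edge), so areas and boundary lengths simply add and each stays a separate island — area = 594.72 mm². Overall, the cross-section has 2 separate islands. Net area = 594.72 mm².

594.72 mm²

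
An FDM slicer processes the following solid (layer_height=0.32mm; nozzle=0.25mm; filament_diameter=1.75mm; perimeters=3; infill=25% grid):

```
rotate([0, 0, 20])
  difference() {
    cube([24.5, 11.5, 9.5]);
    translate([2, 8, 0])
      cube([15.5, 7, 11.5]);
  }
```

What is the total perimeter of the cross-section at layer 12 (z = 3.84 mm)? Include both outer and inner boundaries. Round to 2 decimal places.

At z = 3.84 mm: the cube is present — its section is the full 24.5×11.5 rectangle (perimeter 72.00 mm); the 15.5×7 cube at (2, 8) contributes its full rectangle (perimeter 45.00 mm); Subtracting the remaining from the first: starting from the 24.5×11.5 cube, the 15.5×7 cube at (2, 8) partially overlaps it — only the 54.25 mm² overlap (of its 108.50 mm²) is removed, clipping the outline — boundary = 79.00 mm; (whole slice rotated 20° about Z — lengths, areas and connectivity unchanged). Overall, the cross-section is a single solid region. Total boundary length (outer) = 79.00 mm.

79.00 mm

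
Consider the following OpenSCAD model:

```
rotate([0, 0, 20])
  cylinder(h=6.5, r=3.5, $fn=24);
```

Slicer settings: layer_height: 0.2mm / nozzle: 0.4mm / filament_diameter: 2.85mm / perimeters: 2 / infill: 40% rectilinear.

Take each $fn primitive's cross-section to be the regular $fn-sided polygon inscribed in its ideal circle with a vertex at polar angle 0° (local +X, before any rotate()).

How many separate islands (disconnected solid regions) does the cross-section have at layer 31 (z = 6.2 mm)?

1

At z = 6.2 mm: the r=3.5 cylinder contributes a regular 24-gon of circumradius 3.5; (whole slice rotated 20° about Z — lengths, areas and connectivity unchanged). Overall, the cross-section is a single solid region. Island count = 1.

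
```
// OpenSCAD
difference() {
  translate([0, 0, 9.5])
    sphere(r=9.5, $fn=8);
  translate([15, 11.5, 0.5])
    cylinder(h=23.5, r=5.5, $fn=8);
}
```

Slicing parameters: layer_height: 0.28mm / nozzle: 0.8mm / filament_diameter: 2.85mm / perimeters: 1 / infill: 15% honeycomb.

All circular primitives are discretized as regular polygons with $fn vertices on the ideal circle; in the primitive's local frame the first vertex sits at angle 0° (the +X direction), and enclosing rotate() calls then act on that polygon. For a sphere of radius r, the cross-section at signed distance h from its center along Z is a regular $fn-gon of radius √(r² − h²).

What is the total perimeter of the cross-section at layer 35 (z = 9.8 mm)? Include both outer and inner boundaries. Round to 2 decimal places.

At z = 9.8 mm: the sphere: section is a regular 8-gon, circumradius = √(r²−h²) = √(9.5²−0.3²) = 9.495 (perimeter = 2·8·9.495·sin(180°/8) = 58.14 mm); the r=5.5 cylinder at (15, 11.5) gives a regular 8-gon of circumradius 5.5 (constant along its height) (perimeter = 2·8·5.500·sin(180°/8) = 33.68 mm); Subtracting the remaining from the first: starting from the r=9.5 sphere, the r=5.5 cylinder at (15, 11.5) misses the remaining region (no effect) — boundary = 58.14 mm. Overall, the cross-section is a single solid region. Total boundary length (outer) = 58.14 mm.

58.14 mm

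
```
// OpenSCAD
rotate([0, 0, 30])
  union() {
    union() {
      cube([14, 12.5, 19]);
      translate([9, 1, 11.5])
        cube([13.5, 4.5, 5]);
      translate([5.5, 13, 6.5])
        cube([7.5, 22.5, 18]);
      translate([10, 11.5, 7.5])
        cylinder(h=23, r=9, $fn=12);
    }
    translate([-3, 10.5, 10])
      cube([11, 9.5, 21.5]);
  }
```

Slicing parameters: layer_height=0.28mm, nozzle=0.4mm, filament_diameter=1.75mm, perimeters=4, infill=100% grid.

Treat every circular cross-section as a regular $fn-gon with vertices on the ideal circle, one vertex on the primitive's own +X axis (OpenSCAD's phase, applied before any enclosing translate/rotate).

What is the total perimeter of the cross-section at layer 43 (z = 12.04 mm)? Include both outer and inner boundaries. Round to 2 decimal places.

122.16 mm

At z = 12.04 mm: the cube is present — its section is the full 14×12.5 rectangle (perimeter 53.00 mm); the cube at (9, 1) (footprint 13.5×4.5) is included at this height (perimeter 36.00 mm); the cube at (5.5, 13) (footprint 7.5×22.5) is included at this height (perimeter 60.00 mm); the cylinder at (10, 11.5): section is a regular 12-gon, circumradius r=9 (perimeter = 2·12·9.000·sin(180°/12) = 55.90 mm); Merging all regions: the regions partially overlap (shared area 184.84 mm²), so the edge portions inside another operand are dropped and the merged outline is re-measured after clipping — boundary = 113.42 mm; the 11×9.5 cube at (-3, 10.5) contributes its full rectangle (perimeter 41.00 mm); Merging all regions: the regions partially overlap (shared area 53.35 mm²), so the edge portions inside another operand are dropped and the merged outline is re-measured after clipping — boundary = 122.16 mm; (rotated 30° about Z; rotation is an isometry so areas/perimeters/island counts are preserved). Overall, the cross-section is a single solid region. Total boundary length (outer) = 122.16 mm.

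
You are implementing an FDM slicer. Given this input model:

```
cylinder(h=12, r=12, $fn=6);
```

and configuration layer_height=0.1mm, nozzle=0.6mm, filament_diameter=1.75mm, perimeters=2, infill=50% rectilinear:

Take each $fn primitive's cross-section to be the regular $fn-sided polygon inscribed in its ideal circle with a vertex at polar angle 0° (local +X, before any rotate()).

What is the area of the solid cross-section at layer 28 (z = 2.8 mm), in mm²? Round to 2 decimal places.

374.12 mm²

At z = 2.8 mm: the r=12 cylinder gives a regular 6-gon of circumradius 12 (constant along its height) (area = (6/2)·12.000²·sin(360°/6) = 374.12 mm²). Overall, the cross-section is a single solid region. Net area = 374.12 mm².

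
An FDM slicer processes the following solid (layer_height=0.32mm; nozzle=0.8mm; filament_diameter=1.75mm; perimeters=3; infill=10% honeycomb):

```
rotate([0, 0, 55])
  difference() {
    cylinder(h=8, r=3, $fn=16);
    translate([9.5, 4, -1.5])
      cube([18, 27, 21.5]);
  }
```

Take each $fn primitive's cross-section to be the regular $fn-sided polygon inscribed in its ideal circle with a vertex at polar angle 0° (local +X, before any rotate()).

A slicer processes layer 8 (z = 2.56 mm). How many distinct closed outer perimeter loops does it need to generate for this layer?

At z = 2.56 mm: the r=3 cylinder gives a regular 16-gon of circumradius 3 (constant along its height); the 18×27 cube at (9.5, 4) contributes its full rectangle; After the difference (first − rest): starting from the r=3 cylinder, the 18×27 cube at (9.5, 4) misses the remaining region (no effect) — 1 connected region; (rotated 55° about Z; rotation is an isometry so areas/perimeters/island counts are preserved). The result has 1 disconnected region.

1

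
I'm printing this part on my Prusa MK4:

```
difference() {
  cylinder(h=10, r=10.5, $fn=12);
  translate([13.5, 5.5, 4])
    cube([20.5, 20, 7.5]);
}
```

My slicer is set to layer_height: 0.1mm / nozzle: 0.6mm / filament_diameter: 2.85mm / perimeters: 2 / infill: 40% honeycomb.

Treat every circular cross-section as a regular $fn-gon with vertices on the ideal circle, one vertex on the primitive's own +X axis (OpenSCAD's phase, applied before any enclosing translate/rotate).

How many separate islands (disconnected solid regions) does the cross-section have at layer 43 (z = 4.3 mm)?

At z = 4.3 mm: the r=10.5 cylinder contributes a regular 12-gon of circumradius 10.5; the 20.5×20 cube at (13.5, 5.5) contributes its full rectangle; After the difference (first − rest): starting from the r=10.5 cylinder, the 20.5×20 cube at (13.5, 5.5) misses the remaining region (no effect) — 1 connected region. Overall, the cross-section is a single solid region. Island count = 1.

1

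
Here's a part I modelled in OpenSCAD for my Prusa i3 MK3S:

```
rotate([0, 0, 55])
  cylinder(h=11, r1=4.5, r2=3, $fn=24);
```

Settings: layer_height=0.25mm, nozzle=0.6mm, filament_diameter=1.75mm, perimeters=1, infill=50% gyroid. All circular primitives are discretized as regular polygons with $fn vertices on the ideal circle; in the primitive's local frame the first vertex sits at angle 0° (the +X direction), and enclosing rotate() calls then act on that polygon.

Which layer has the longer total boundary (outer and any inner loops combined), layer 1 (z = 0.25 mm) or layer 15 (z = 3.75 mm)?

layer 1 (z = 0.25 mm)

Layer 1 (z = 0.25): the cone: at t=0.023 of its height the radius interpolates to r₁+(r₂−r₁)t = 4.466, giving a regular 24-gon of that circumradius (perimeter = 2·24·4.466·sin(180°/24) = 27.98 mm); (rotated 55° about Z; rotation is an isometry so areas/perimeters/island counts are preserved). So its perimeter = 27.98 mm. Layer 15 (z = 3.75): the cone contributes a regular 24-gon of circumradius 3.989 (interpolated between r1=4.5 and r2=3 at t=0.341) (perimeter = 2·24·3.989·sin(180°/24) = 24.99 mm); (rotated 55° about Z; rotation is an isometry so areas/perimeters/island counts are preserved). So its perimeter = 24.99 mm. Layer 1 is larger (27.98 vs 24.99 mm).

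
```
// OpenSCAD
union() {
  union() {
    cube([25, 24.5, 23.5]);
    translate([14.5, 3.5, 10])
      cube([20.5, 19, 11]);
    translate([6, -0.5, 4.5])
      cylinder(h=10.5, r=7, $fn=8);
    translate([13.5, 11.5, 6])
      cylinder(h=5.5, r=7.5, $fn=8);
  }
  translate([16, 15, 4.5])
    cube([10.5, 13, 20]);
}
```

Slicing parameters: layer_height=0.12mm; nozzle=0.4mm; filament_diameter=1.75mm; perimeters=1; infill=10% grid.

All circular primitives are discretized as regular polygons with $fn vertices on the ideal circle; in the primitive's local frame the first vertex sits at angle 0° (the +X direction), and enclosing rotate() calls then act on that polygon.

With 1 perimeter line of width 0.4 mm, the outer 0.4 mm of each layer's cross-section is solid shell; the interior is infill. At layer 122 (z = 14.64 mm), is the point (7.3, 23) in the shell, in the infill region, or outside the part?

infill

At z = 14.64 mm: the cube is present — its section is the full 25×24.5 rectangle; the 20.5×19 cube at (14.5, 3.5) contributes its full rectangle; the cylinder at (6, -0.5): section is a regular 8-gon, circumradius r=7; the cylinder at (13.5, 11.5) is not intersected at this z (z outside [6, 11.5]); Taking the union: the regions partially overlap (shared area 261.14 mm²), so overlapping operands fuse into one piece — 1 connected region; the cube at (16, 15) (footprint 10.5×13) is included at this height; Combining (union): the regions partially overlap (shared area 96.75 mm²), so overlapping operands fuse into one piece — 1 connected region. Overall, the cross-section is a single solid region. The nearest boundary edge runs (0.00, 24.50)→(16.00, 24.50); distance from the point to it = 1.50 mm. The point is inside the cross-section and 1.50 mm from the nearest boundary — more than the 0.4 mm shell width (1 × 0.4), so it's in the infill interior.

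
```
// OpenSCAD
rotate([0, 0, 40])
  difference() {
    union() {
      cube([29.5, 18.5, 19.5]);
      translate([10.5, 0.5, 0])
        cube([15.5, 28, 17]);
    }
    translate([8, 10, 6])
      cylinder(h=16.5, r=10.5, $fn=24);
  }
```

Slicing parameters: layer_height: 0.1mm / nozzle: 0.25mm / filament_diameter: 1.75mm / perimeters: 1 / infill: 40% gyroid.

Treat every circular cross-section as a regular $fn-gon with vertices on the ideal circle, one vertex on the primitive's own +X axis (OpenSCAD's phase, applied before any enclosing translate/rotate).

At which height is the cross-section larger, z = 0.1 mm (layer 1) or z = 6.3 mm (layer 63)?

Layer 1 (z = 0.1): the 29.5×18.5 cube contributes its full rectangle (area 545.75 mm²); the cube at (10.5, 0.5) is present — its section is the full 15.5×28 rectangle (area 434.00 mm²); Merging all regions: the regions partially overlap — summed areas 979.75 mm² minus the doubly-counted overlap 279.00 mm² gives 700.75 mm² — area = 700.75 mm²; the cylinder at (8, 10) is absent (z outside [6, 22.5]); After the difference (first − rest): none of the subtracted shapes is present at this height, so the result so far is unchanged — area = 700.75 mm²; (rotated 40° about Z; rotation is an isometry so areas/perimeters/island counts are preserved). So its area = 700.75 mm². Layer 63 (z = 6.3): the cube is present — its section is the full 29.5×18.5 rectangle (area 545.75 mm²); the cube at (10.5, 0.5) is present — its section is the full 15.5×28 rectangle (area 434.00 mm²); Combining (union): the regions partially overlap — summed areas 979.75 mm² minus the doubly-counted overlap 279.00 mm² gives 700.75 mm² — area = 700.75 mm²; the r=10.5 cylinder at (8, 10) contributes a regular 24-gon of circumradius 10.5 (area = (24/2)·10.500²·sin(360°/24) = 342.42 mm²); Taking the first minus the rest: starting from that combined region (700.75 mm²), the r=10.5 cylinder at (8, 10) partially overlaps it — only the 305.66 mm² overlap (of its 342.42 mm²) is removed, clipping the outline — area = 395.09 mm²; (rotated 40° about Z; rotation is an isometry so areas/perimeters/island counts are preserved). So its area = 395.09 mm². Layer 1 is larger (700.75 vs 395.09 mm²).

layer 1 (z = 0.1 mm)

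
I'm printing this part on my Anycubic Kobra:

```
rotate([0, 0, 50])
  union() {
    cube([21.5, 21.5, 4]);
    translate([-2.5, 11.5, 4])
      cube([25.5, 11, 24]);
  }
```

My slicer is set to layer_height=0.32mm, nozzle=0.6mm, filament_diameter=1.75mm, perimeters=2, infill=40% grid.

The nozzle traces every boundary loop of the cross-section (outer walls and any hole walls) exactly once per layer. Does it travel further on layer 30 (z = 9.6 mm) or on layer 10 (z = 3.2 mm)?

layer 10 (z = 3.2 mm)

Layer 30 (z = 9.6): the cube does not reach this height (z outside [0, 4]); the cube at (-2.5, 11.5) is present — its section is the full 25.5×11 rectangle (perimeter 73.00 mm); Combining (union): only the 25.5×11 cube at (-2.5, 11.5) is present, so the union is just that shape — boundary = 73.00 mm; (rotated 50° about Z; rotation is an isometry so areas/perimeters/island counts are preserved). So its perimeter = 73.00 mm. Layer 10 (z = 3.2): the cube is present — its section is the full 21.5×21.5 rectangle (perimeter 86.00 mm); the cube at (-2.5, 11.5) is not intersected at this z (z outside [4, 28]); Combining (union): only the 21.5×21.5 cube is present, so the union is just that shape — boundary = 86.00 mm; (whole slice rotated 50° about Z — lengths, areas and connectivity unchanged). So its perimeter = 86.00 mm. Layer 10 is larger (86.00 vs 73.00 mm).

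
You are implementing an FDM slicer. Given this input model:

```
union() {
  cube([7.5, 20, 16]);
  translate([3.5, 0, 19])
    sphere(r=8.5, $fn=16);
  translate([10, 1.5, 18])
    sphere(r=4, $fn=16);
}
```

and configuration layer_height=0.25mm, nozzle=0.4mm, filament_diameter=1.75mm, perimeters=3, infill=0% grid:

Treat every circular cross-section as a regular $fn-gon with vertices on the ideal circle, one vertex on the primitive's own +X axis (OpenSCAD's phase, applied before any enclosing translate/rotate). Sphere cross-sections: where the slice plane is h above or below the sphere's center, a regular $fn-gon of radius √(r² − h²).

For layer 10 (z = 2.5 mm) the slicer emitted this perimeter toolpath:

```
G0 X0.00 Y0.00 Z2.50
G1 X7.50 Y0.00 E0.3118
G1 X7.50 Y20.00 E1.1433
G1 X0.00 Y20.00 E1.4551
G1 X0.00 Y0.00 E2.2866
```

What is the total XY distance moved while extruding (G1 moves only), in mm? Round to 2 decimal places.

Sum the Euclidean lengths of each G1 segment: total = 55.00 mm.

55.00 mm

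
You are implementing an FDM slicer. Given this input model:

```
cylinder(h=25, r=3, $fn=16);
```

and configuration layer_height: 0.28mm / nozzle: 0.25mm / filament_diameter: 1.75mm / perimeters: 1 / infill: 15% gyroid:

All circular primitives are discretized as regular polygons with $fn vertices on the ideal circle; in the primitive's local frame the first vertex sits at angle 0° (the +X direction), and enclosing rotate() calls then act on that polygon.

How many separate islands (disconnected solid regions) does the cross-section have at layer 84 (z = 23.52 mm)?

1

At z = 23.52 mm: the r=3 cylinder contributes a regular 16-gon of circumradius 3. Overall, the cross-section is a single solid region. Island count = 1.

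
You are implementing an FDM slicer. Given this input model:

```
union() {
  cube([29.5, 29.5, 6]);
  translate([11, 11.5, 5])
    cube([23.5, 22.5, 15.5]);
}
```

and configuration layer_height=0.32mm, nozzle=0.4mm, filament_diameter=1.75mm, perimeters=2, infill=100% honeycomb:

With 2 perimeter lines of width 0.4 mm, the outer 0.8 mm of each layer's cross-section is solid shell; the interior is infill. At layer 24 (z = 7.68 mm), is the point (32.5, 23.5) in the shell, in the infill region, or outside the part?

infill

At z = 7.68 mm: the cube does not reach this height (z outside [0, 6]); the cube at (11, 11.5) is present — its section is the full 23.5×22.5 rectangle; Taking the union: only the 23.5×22.5 cube at (11, 11.5) is present, so the union is just that shape — 1 connected region. Overall, the cross-section is a single solid region. The nearest boundary edge runs (34.50, 11.50)→(34.50, 34.00); distance from the point to it = 2.00 mm. The point is inside the cross-section and 2.00 mm from the nearest boundary — more than the 0.8 mm shell width (2 × 0.4), so it's in the infill interior.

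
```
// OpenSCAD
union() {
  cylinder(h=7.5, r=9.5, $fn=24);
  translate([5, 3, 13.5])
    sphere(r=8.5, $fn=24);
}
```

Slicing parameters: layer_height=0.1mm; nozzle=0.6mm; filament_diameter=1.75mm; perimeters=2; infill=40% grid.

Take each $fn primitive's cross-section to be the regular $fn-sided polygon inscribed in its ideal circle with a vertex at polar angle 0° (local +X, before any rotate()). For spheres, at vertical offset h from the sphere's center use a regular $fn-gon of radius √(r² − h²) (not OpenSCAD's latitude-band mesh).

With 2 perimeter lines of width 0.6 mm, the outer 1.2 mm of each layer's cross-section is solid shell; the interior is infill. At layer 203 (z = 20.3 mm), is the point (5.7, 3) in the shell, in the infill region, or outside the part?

At z = 20.3 mm: the cylinder does not reach this height (z outside [0, 7.5]); the sphere at (5, 3): section is a regular 24-gon, circumradius = √(r²−h²) = √(8.5²−6.8²) = 5.100; Combining (union): only the r=8.5 sphere at (5, 3) is present, so the union is just that shape — 1 connected region. Overall, the cross-section is a single solid region. The nearest boundary edge runs (10.10, 3.00)→(9.93, 4.32); distance from the point to it = 4.36 mm. The point is inside the cross-section and 4.36 mm from the nearest boundary — more than the 1.2 mm shell width (2 × 0.6), so it's in the infill interior.

infill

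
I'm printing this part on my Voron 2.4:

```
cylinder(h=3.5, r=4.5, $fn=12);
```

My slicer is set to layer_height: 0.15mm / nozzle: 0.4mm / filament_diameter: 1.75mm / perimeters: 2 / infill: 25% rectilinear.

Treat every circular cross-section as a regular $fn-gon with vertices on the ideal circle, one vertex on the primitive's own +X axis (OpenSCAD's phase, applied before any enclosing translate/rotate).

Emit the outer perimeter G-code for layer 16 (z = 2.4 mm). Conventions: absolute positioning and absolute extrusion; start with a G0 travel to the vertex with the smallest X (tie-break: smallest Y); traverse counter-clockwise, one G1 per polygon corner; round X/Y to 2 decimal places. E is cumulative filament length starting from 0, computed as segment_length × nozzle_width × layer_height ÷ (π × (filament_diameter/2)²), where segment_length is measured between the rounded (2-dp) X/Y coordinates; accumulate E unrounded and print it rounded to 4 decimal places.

G0 X-4.50 Y0.00 Z2.40
G1 X-3.90 Y-2.25 E0.0581
G1 X-2.25 Y-3.90 E0.1163
G1 X0.00 Y-4.50 E0.1744
G1 X2.25 Y-3.90 E0.2325
G1 X3.90 Y-2.25 E0.2907
G1 X4.50 Y0.00 E0.3488
G1 X3.90 Y2.25 E0.4069
G1 X2.25 Y3.90 E0.4651
G1 X0.00 Y4.50 E0.5232
G1 X-2.25 Y3.90 E0.5812
G1 X-3.90 Y2.25 E0.6394
G1 X-4.50 Y0.00 E0.6975

At z = 2.4 mm: the cylinder: section is a regular 12-gon, circumradius r=4.5. The outline is a single polygon with 12 vertices. Extrusion per mm of travel: 0.4 × 0.15 / (π × 0.875²) = 0.024945. Accumulating E over each segment gives final E = 0.6975.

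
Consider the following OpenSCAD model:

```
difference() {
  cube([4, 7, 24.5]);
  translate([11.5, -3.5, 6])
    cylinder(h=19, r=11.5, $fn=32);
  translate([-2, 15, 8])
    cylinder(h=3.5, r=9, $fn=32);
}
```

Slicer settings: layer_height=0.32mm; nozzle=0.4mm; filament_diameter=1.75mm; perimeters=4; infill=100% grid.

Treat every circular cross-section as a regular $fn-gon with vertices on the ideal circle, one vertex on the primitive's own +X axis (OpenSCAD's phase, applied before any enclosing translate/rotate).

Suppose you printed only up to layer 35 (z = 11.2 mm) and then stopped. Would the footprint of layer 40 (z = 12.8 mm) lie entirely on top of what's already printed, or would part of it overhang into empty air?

Compare the two slices. At z = 11.2: the 4×7 cube contributes its full rectangle (area 28.00 mm²); the r=11.5 cylinder at (11.5, -3.5) gives a regular 32-gon of circumradius 11.5 (constant along its height) (area = (32/2)·11.500²·sin(360°/32) = 412.81 mm²); the r=9 cylinder at (-2, 15) contributes a regular 32-gon of circumradius 9 (area = (32/2)·9.000²·sin(360°/32) = 252.84 mm²); Taking the first minus the rest: starting from the 4×7 cube (28.00 mm²), the r=11.5 cylinder at (11.5, -3.5) partially overlaps it — only the 10.60 mm² overlap (of its 412.81 mm²) is removed, clipping the outline; the r=9 cylinder at (-2, 15) partially overlaps it — only the 0.86 mm² overlap (of its 252.84 mm²) is removed, clipping the outline — area = 16.53 mm². At z = 12.8: the 4×7 cube contributes its full rectangle (area 28.00 mm²); the r=11.5 cylinder at (11.5, -3.5) contributes a regular 32-gon of circumradius 11.5 (area = (32/2)·11.500²·sin(360°/32) = 412.81 mm²); the cylinder at (-2, 15) is not intersected at this z (z outside [8, 11.5]); Subtracting the remaining from the first: starting from the 4×7 cube (28.00 mm²), the r=11.5 cylinder at (11.5, -3.5) partially overlaps it — only the 10.60 mm² overlap (of its 412.81 mm²) is removed, clipping the outline — area = 17.40 mm². Checking containment: at z = 12.8 the cross-section extends beyond the z = 11.2 cross-section by about 0.86 mm².

part overhangs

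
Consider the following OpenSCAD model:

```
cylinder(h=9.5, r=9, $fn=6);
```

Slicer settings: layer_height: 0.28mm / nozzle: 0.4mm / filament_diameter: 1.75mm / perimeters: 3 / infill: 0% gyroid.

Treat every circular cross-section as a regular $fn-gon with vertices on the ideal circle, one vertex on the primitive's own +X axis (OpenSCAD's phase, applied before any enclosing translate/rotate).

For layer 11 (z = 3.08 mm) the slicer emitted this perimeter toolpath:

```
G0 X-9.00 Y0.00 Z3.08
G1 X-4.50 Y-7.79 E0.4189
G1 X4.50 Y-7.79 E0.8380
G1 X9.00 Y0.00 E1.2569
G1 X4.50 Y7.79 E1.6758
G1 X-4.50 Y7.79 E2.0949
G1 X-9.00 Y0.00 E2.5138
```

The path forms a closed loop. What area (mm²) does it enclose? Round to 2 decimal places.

210.33 mm²

Apply the shoelace formula to the sequence of (X, Y) vertices; enclosed area = 210.33 mm².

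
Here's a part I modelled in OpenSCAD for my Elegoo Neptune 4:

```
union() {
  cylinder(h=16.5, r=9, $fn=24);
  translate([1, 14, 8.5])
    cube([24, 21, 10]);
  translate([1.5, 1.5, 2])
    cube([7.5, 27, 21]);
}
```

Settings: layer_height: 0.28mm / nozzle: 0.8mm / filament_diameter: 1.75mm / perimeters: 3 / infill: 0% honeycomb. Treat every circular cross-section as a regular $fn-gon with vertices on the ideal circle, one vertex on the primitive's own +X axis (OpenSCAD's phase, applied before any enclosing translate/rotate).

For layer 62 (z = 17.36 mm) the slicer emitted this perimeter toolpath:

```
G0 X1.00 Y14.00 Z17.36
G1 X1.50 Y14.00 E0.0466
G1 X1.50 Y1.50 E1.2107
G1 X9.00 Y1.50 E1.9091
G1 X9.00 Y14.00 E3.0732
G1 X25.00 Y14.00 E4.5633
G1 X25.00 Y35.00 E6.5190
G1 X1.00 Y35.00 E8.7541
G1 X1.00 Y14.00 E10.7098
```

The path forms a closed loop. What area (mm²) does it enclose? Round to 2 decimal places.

Apply the shoelace formula to the sequence of (X, Y) vertices; enclosed area = 597.75 mm².

597.75 mm²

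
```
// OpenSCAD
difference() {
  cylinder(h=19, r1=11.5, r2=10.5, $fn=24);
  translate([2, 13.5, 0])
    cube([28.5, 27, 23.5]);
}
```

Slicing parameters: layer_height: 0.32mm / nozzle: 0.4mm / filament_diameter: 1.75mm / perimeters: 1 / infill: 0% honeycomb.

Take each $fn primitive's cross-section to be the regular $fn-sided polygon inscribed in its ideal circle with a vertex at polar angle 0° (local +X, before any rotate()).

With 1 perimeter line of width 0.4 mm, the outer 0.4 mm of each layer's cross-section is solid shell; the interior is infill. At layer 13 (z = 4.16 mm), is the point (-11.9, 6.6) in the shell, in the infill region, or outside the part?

At z = 4.16 mm: the cone: at t=0.219 of its height the radius interpolates to r₁+(r₂−r₁)t = 11.281, giving a regular 24-gon of that circumradius; the cube at (2, 13.5) (footprint 28.5×27) is included at this height; Subtracting the remaining from the first: starting from the cone, the 28.5×27 cube at (2, 13.5) misses the remaining region (no effect) — 1 connected region. Overall, the cross-section is a single solid region. The nearest boundary edge runs (-10.90, 2.92)→(-9.77, 5.64); distance from the point to it = 2.34 mm. The point is not inside any of the regions above, so it lies outside the cross-section (2.34 mm from the nearest boundary).

outside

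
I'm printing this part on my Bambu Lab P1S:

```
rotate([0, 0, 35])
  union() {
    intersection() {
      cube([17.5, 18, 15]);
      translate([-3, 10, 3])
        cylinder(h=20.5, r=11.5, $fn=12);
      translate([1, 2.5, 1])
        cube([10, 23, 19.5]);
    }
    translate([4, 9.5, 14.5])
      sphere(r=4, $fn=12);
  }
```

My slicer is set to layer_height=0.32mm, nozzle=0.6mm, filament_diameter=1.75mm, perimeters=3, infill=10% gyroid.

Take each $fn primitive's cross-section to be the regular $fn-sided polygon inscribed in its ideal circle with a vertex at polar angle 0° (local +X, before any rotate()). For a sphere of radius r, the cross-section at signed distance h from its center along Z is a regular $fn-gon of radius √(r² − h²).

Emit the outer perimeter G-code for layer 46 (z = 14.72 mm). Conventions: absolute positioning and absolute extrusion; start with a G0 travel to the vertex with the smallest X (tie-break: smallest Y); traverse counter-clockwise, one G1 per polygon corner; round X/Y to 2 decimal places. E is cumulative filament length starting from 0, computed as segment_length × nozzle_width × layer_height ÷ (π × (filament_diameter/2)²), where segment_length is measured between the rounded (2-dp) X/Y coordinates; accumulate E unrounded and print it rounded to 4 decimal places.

At z = 14.72 mm: the 17.5×18 cube contributes its full rectangle; the r=11.5 cylinder at (-3, 10) contributes a regular 12-gon of circumradius 11.5; the 10×23 cube at (1, 2.5) contributes its full rectangle; Keeping only the common overlap: the r=11.5 cylinder at (-3, 10) partially overlaps the 17.5×18 cube; clipping to the common part keeps 122.56 mm²; the 10×23 cube at (1, 2.5) partially overlaps the running intersection; clipping to the common part keeps 97.17 mm² — 1 connected region; the r=4 sphere at (4, 9.5) contributes a regular 12-gon of circumradius √(4²−0.22²) = 3.994; Merging all regions: the regions partially overlap (shared area 44.74 mm²), so overlapping operands fuse into one piece — 1 connected region; (whole slice rotated 35° about Z — lengths, areas and connectivity unchanged). The outline is a single polygon with 12 vertices. Extrusion per mm of travel: 0.6 × 0.32 / (π × 0.875²) = 0.079824. Accumulating E over each segment gives final E = 3.3128.

G0 X-9.51 Y15.32 Z14.72
G1 X-6.04 Y10.37 E0.4825
G1 X-6.15 Y9.73 E0.5344
G1 X-5.44 Y7.79 E0.6993
G1 X-3.86 Y6.46 E0.8641
G1 X-3.22 Y6.34 E0.9161
G1 X-0.61 Y2.62 E1.2789
G1 X2.83 Y5.04 E1.6146
G1 X3.26 Y7.47 E1.8116
G1 X1.23 Y13.07 E2.2871
G1 X-3.33 Y16.89 E2.7619
G1 X-6.47 Y17.45 E3.0165
G1 X-9.51 Y15.32 E3.3128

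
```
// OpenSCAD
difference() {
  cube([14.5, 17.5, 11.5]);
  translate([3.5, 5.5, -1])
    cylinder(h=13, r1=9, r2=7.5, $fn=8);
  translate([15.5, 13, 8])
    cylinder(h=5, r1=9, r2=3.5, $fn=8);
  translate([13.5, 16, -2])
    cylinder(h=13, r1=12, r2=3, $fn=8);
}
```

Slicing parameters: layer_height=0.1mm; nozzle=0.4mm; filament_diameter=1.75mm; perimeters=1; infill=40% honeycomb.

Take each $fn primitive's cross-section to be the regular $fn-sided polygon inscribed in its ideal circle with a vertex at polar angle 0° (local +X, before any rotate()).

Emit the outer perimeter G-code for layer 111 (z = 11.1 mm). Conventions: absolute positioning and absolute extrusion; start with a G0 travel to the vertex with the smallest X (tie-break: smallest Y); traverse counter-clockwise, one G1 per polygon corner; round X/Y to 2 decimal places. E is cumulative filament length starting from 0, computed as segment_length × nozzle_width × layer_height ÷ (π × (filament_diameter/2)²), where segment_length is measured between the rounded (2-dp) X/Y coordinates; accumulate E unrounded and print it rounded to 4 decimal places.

At z = 11.1 mm: the 14.5×17.5 cube contributes its full rectangle; the cone at (3.5, 5.5) (r1=9→r2=7.5) has section circumradius 7.604 here — a regular 8-gon; the cone at (15.5, 13) contributes a regular 8-gon of circumradius 5.590 (interpolated between r1=9 and r2=3.5 at t=0.620); the cone at (13.5, 16) is not intersected at this z (z outside [-2, 11]); Taking the first minus the rest: starting from the 14.5×17.5 cube, the cone at (3.5, 5.5) partially overlaps it — only the 119.75 mm² overlap (of its 163.54 mm²) is removed, clipping the outline; the cone at (15.5, 13) partially overlaps it — only the 32.87 mm² overlap (of its 88.38 mm²) is removed, clipping the outline — 1 connected region. The outline is a single polygon with 13 vertices. Extrusion per mm of travel: 0.4 × 0.1 / (π × 0.875²) = 0.016630. Accumulating E over each segment gives final E = 1.1177.

G0 X0.00 Y11.65 Z11.10
G1 X3.50 Y13.10 E0.0630
G1 X8.88 Y10.88 E0.1598
G1 X11.10 Y5.50 E0.2566
G1 X8.88 Y0.12 E0.3534
G1 X8.58 Y0.00 E0.3587
G1 X14.50 Y0.00 E0.4572
G1 X14.50 Y7.82 E0.5872
G1 X11.55 Y9.05 E0.6404
G1 X9.91 Y13.00 E0.7115
G1 X11.55 Y16.95 E0.7826
G1 X12.87 Y17.50 E0.8064
G1 X0.00 Y17.50 E1.0204
G1 X0.00 Y11.65 E1.1177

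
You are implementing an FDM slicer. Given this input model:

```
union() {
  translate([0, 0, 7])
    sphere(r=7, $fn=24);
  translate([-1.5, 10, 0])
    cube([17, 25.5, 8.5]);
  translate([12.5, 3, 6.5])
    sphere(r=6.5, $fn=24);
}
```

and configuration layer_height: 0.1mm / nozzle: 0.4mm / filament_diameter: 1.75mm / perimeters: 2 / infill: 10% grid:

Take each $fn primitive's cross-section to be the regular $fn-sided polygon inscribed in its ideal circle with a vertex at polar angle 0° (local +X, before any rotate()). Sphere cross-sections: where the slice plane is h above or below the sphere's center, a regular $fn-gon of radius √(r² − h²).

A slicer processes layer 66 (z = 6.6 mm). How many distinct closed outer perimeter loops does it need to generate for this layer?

At z = 6.6 mm: the r=7 sphere slices to a regular 24-gon of circumradius 6.989 (√(r²−h²) with h=0.4 from center); the cube at (-1.5, 10) is present — its section is the full 17×25.5 rectangle; the sphere at (12.5, 3): section is a regular 24-gon, circumradius = √(r²−h²) = √(6.5²−0.1²) = 6.499; Combining (union): the regions partially overlap (shared area 1.43 mm²), so overlapping operands fuse into one piece — 2 connected regions. The result has 2 disconnected regions.

2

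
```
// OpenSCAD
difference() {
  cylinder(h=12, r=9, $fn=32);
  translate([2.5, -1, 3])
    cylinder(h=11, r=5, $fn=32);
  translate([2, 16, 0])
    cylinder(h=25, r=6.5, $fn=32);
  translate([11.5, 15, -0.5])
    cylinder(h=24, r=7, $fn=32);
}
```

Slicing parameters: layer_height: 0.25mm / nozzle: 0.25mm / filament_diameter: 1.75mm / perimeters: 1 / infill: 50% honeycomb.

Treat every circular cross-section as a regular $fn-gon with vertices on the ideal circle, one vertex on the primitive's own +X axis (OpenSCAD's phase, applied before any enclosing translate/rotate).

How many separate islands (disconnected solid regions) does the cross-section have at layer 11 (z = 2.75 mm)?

At z = 2.75 mm: the cylinder: section is a regular 32-gon, circumradius r=9; the cylinder at (2.5, -1) is not intersected at this z (z outside [3, 14]); the cylinder at (2, 16): section is a regular 32-gon, circumradius r=6.5; the r=7 cylinder at (11.5, 15) gives a regular 32-gon of circumradius 7 (constant along its height); After the difference (first − rest): starting from the r=9 cylinder, the r=6.5 cylinder at (2, 16) misses the remaining region (no effect); the r=7 cylinder at (11.5, 15) misses the remaining region (no effect) — 1 connected region. Overall, the cross-section is a single solid region. Island count = 1.

1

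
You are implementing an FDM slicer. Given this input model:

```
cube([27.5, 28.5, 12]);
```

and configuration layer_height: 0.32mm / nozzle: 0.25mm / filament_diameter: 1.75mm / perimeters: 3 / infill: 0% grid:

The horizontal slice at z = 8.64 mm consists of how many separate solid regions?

1

At z = 8.64 mm: the cube is present — its section is the full 27.5×28.5 rectangle. The result has 1 disconnected region.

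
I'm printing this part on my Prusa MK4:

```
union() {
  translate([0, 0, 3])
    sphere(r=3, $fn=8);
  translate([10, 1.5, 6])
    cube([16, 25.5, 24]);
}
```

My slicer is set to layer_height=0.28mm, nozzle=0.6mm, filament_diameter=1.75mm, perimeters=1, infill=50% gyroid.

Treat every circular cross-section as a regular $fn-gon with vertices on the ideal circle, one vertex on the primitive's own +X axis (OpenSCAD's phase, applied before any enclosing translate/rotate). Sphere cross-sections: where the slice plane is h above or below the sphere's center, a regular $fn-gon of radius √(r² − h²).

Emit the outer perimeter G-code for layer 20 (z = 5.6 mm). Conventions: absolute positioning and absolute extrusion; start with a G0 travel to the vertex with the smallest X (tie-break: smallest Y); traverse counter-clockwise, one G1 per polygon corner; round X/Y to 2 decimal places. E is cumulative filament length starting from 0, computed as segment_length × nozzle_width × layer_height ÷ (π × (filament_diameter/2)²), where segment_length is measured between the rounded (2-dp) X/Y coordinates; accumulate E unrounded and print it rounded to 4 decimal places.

G0 X-1.50 Y0.00 Z5.60
G1 X-1.06 Y-1.06 E0.0802
G1 X0.00 Y-1.50 E0.1603
G1 X1.06 Y-1.06 E0.2405
G1 X1.50 Y0.00 E0.3206
G1 X1.06 Y1.06 E0.4008
G1 X0.00 Y1.50 E0.4810
G1 X-1.06 Y1.06 E0.5611
G1 X-1.50 Y0.00 E0.6413

At z = 5.6 mm: the r=3 sphere slices to a regular 8-gon of circumradius 1.497 (√(r²−h²) with h=2.6 from center); the cube at (10, 1.5) does not reach this height (z outside [6, 30]); Merging all regions: only the r=3 sphere is present, so the union is just that shape — 1 connected region. The outline is a single polygon with 8 vertices. Extrusion per mm of travel: 0.6 × 0.28 / (π × 0.875²) = 0.069846. Accumulating E over each segment gives final E = 0.6413.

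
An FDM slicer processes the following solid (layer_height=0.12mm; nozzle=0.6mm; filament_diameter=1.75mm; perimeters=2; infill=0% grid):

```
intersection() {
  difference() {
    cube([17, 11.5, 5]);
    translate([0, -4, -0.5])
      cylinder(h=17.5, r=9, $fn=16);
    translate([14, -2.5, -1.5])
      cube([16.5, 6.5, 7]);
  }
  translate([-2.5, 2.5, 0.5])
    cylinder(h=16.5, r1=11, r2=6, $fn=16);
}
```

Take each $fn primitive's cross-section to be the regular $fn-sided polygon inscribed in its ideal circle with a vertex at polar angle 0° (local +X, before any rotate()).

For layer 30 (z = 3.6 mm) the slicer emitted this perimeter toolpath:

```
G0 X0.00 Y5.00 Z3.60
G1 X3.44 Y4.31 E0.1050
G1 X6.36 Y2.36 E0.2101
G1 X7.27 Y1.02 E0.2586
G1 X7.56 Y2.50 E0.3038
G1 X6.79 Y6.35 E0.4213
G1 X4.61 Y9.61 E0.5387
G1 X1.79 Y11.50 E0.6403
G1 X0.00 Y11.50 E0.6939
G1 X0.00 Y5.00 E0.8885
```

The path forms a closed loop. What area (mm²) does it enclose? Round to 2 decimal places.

Apply the shoelace formula to the sequence of (X, Y) vertices; enclosed area = 43.35 mm².

43.35 mm²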